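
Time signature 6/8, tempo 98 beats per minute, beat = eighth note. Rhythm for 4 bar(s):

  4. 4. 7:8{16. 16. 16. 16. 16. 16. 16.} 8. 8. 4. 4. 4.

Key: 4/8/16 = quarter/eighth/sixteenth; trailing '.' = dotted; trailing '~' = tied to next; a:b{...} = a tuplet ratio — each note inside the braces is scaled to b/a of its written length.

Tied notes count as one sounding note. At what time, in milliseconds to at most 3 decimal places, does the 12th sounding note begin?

note 12 onset = 15b = 9183.673ms

1. 0.0ms @ 0 + 1836.735ms (3)
2. 1836.735ms @ 3 + 1836.735ms (3)
3. 3673.469ms @ 6 + 524.781ms (6/7)
4. 4198.251ms @ 48/7 + 524.781ms (6/7)
5. 4723.032ms @ 54/7 + 524.781ms (6/7)
6. 5247.813ms @ 60/7 + 524.781ms (6/7)
7. 5772.595ms @ 66/7 + 524.781ms (6/7)
8. 6297.376ms @ 72/7 + 524.781ms (6/7)
9. 6822.157ms @ 78/7 + 524.781ms (6/7)
10. 7346.939ms @ 12 + 918.367ms (3/2)
11. 8265.306ms @ 27/2 + 918.367ms (3/2)
12. 9183.673ms @ 15 + 1836.735ms (3)
13. 11020.408ms @ 18 + 1836.735ms (3)
14. 12857.143ms @ 21 + 1836.735ms (3)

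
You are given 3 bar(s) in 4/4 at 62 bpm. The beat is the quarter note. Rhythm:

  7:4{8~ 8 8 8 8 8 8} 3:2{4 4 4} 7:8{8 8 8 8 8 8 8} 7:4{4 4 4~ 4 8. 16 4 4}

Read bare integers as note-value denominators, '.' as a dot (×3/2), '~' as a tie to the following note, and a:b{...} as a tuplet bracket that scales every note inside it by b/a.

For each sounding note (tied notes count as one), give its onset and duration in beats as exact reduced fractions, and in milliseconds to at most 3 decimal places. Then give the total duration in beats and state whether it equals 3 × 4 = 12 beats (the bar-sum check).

1) 0.0ms=0b +552.995ms=4/7b
2) 552.995ms=4/7b +276.498ms=2/7b
3) 829.493ms=6/7b +276.498ms=2/7b
4) 1105.991ms=8/7b +276.498ms=2/7b
5) 1382.488ms=10/7b +276.498ms=2/7b
6) 1658.986ms=12/7b +276.498ms=2/7b
7) 1935.484ms=2b +645.161ms=2/3b
8) 2580.645ms=8/3b +645.161ms=2/3b
9) 3225.806ms=10/3b +645.161ms=2/3b
10) 3870.968ms=4b +552.995ms=4/7b
11) 4423.963ms=32/7b +552.995ms=4/7b
12) 4976.959ms=36/7b +552.995ms=4/7b
13) 5529.954ms=40/7b +552.995ms=4/7b
14) 6082.949ms=44/7b +552.995ms=4/7b
15) 6635.945ms=48/7b +552.995ms=4/7b
16) 7188.94ms=52/7b +552.995ms=4/7b
17) 7741.935ms=8b +552.995ms=4/7b
18) 8294.931ms=60/7b +552.995ms=4/7b
19) 8847.926ms=64/7b +1105.991ms=8/7b
20) 9953.917ms=72/7b +414.747ms=3/7b
21) 10368.664ms=75/7b +138.249ms=1/7b
22) 10506.912ms=76/7b +552.995ms=4/7b
23) 11059.908ms=80/7b +552.995ms=4/7b
Σ=12b of 12 (62bpm 4/4) — PASS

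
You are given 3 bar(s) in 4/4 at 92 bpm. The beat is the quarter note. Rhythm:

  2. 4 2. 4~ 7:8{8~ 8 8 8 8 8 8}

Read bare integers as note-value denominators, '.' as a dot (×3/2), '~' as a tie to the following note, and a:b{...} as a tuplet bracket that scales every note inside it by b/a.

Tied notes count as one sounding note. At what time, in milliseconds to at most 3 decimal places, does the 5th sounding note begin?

note 5 onset = 64/7b = 5962.733ms

1. 0.0ms @ 0 + 1956.522ms (3)
2. 1956.522ms @ 3 + 652.174ms (1)
3. 2608.696ms @ 4 + 1956.522ms (3)
4. 4565.217ms @ 7 + 1397.516ms (15/7)
5. 5962.733ms @ 64/7 + 372.671ms (4/7)
6. 6335.404ms @ 68/7 + 372.671ms (4/7)
7. 6708.075ms @ 72/7 + 372.671ms (4/7)
8. 7080.745ms @ 76/7 + 372.671ms (4/7)
9. 7453.416ms @ 80/7 + 372.671ms (4/7)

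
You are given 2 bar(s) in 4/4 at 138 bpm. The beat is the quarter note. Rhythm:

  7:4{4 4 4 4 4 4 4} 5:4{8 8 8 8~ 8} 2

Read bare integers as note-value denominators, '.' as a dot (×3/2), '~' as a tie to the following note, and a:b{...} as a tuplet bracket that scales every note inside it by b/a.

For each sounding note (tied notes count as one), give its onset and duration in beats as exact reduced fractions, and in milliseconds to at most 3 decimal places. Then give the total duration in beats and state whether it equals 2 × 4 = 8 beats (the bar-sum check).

1) 0.0ms=0b +248.447ms=4/7b
2) 248.447ms=4/7b +248.447ms=4/7b
3) 496.894ms=8/7b +248.447ms=4/7b
4) 745.342ms=12/7b +248.447ms=4/7b
5) 993.789ms=16/7b +248.447ms=4/7b
6) 1242.236ms=20/7b +248.447ms=4/7b
7) 1490.683ms=24/7b +248.447ms=4/7b
8) 1739.13ms=4b +173.913ms=2/5b
9) 1913.043ms=22/5b +173.913ms=2/5b
10) 2086.957ms=24/5b +173.913ms=2/5b
11) 2260.87ms=26/5b +347.826ms=4/5b
12) 2608.696ms=6b +869.565ms=2b
Σ=8b of 8 (138bpm 4/4) — PASS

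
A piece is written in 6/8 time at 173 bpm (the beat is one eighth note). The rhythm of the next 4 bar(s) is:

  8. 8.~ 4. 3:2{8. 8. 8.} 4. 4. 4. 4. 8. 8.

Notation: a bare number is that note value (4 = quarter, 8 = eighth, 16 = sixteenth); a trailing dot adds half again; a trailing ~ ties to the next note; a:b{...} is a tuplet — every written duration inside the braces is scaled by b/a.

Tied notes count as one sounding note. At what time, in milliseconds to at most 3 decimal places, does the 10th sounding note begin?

1. 0.0ms @ 0 + 520.231ms (3/2)
2. 520.231ms @ 3/2 + 1560.694ms (9/2)
3. 2080.925ms @ 6 + 346.821ms (1)
4. 2427.746ms @ 7 + 346.821ms (1)
5. 2774.566ms @ 8 + 346.821ms (1)
6. 3121.387ms @ 9 + 1040.462ms (3)
7. 4161.85ms @ 12 + 1040.462ms (3)
8. 5202.312ms @ 15 + 1040.462ms (3)
9. 6242.775ms @ 18 + 1040.462ms (3)
10. 7283.237ms @ 21 + 520.231ms (3/2)
11. 7803.468ms @ 45/2 + 520.231ms (3/2)

note 10 onset = 21b = 7283.237ms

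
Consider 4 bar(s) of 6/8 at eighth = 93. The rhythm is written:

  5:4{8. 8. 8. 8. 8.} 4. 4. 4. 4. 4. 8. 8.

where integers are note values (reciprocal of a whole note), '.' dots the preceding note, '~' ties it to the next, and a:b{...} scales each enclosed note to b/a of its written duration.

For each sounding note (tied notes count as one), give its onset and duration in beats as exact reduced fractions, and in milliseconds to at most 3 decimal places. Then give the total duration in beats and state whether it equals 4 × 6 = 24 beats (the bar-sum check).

1) 0.0ms=0b +774.194ms=6/5b
2) 774.194ms=6/5b +774.194ms=6/5b
3) 1548.387ms=12/5b +774.194ms=6/5b
4) 2322.581ms=18/5b +774.194ms=6/5b
5) 3096.774ms=24/5b +774.194ms=6/5b
6) 3870.968ms=6b +1935.484ms=3b
7) 5806.452ms=9b +1935.484ms=3b
8) 7741.935ms=12b +1935.484ms=3b
9) 9677.419ms=15b +1935.484ms=3b
10) 11612.903ms=18b +1935.484ms=3b
11) 13548.387ms=21b +967.742ms=3/2b
12) 14516.129ms=45/2b +967.742ms=3/2b
Σ=24b of 24 (93bpm 6/8) — PASS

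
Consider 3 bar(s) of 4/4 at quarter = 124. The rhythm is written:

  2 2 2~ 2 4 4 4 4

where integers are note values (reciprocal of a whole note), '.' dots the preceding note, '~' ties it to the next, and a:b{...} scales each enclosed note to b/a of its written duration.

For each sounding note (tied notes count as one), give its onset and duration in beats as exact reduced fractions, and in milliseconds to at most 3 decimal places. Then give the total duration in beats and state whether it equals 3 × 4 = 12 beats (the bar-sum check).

1) 0.0ms=0b +967.742ms=2b
2) 967.742ms=2b +967.742ms=2b
3) 1935.484ms=4b +1935.484ms=4b
4) 3870.968ms=8b +483.871ms=1b
5) 4354.839ms=9b +483.871ms=1b
6) 4838.71ms=10b +483.871ms=1b
7) 5322.581ms=11b +483.871ms=1b
Σ=12b of 12 (124bpm 4/4) — PASS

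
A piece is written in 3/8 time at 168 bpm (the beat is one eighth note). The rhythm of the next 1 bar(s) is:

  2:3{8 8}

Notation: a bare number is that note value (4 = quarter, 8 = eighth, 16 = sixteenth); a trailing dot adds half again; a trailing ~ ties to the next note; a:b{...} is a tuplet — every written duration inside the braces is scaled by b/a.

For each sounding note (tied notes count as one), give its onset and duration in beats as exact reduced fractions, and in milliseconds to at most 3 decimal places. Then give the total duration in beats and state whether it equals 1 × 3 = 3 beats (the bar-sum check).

1) 0.0ms=0b +535.714ms=3/2b
2) 535.714ms=3/2b +535.714ms=3/2b
Σ=3b of 3 (168bpm 3/8) — PASS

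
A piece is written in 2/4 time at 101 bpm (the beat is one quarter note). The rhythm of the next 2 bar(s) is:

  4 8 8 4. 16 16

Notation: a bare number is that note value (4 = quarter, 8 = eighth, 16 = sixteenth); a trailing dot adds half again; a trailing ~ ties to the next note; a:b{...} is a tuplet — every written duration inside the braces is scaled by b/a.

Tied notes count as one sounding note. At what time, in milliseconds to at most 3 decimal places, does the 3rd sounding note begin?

1. 0.0ms @ 0 + 594.059ms (1)
2. 594.059ms @ 1 + 297.03ms (1/2)
3. 891.089ms @ 3/2 + 297.03ms (1/2)
4. 1188.119ms @ 2 + 891.089ms (3/2)
5. 2079.208ms @ 7/2 + 148.515ms (1/4)
6. 2227.723ms @ 15/4 + 148.515ms (1/4)

note 3 onset = 3/2b = 891.089ms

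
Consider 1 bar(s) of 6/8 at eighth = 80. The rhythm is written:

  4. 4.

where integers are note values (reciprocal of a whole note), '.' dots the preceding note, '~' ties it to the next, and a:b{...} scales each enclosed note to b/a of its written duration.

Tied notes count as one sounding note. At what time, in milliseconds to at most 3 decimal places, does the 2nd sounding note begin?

1. 0.0ms @ 0 + 2250.0ms (3)
2. 2250.0ms @ 3 + 2250.0ms (3)

note 2 onset = 3b = 2250.0ms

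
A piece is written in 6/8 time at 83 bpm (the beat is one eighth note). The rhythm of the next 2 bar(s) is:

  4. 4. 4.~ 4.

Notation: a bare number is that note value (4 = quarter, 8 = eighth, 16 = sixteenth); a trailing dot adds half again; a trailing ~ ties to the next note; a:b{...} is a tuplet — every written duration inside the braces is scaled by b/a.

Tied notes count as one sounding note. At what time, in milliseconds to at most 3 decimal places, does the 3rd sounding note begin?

note 3 onset = 6b = 4337.349ms

1. 0.0ms @ 0 + 2168.675ms (3)
2. 2168.675ms @ 3 + 2168.675ms (3)
3. 4337.349ms @ 6 + 4337.349ms (6)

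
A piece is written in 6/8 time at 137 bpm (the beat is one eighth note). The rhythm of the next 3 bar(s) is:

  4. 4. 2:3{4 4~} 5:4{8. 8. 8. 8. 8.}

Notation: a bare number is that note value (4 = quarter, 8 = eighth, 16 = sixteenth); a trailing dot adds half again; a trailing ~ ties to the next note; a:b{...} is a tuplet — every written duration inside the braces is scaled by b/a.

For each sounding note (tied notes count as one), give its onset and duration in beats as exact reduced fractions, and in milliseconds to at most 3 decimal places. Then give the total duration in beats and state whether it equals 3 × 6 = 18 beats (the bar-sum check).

1) 0.0ms=0b +1313.869ms=3b
2) 1313.869ms=3b +1313.869ms=3b
3) 2627.737ms=6b +1313.869ms=3b
4) 3941.606ms=9b +1839.416ms=21/5b
5) 5781.022ms=66/5b +525.547ms=6/5b
6) 6306.569ms=72/5b +525.547ms=6/5b
7) 6832.117ms=78/5b +525.547ms=6/5b
8) 7357.664ms=84/5b +525.547ms=6/5b
Σ=18b of 18 (137bpm 6/8) — PASS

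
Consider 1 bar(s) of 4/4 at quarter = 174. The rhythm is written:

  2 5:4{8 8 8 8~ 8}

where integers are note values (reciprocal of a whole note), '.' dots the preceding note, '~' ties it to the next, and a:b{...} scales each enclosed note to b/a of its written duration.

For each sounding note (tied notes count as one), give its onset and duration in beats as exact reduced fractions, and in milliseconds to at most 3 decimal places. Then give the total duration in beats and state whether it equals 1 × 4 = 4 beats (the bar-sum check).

1) 0.0ms=0b +689.655ms=2b
2) 689.655ms=2b +137.931ms=2/5b
3) 827.586ms=12/5b +137.931ms=2/5b
4) 965.517ms=14/5b +137.931ms=2/5b
5) 1103.448ms=16/5b +275.862ms=4/5b
Σ=4b of 4 (174bpm 4/4) — PASS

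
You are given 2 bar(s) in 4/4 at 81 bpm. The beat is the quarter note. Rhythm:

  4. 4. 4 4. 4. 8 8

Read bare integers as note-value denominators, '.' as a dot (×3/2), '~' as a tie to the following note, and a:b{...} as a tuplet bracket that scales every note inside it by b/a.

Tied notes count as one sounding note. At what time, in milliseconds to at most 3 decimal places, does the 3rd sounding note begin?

note 3 onset = 3b = 2222.222ms

1. 0.0ms @ 0 + 1111.111ms (3/2)
2. 1111.111ms @ 3/2 + 1111.111ms (3/2)
3. 2222.222ms @ 3 + 740.741ms (1)
4. 2962.963ms @ 4 + 1111.111ms (3/2)
5. 4074.074ms @ 11/2 + 1111.111ms (3/2)
6. 5185.185ms @ 7 + 370.37ms (1/2)
7. 5555.556ms @ 15/2 + 370.37ms (1/2)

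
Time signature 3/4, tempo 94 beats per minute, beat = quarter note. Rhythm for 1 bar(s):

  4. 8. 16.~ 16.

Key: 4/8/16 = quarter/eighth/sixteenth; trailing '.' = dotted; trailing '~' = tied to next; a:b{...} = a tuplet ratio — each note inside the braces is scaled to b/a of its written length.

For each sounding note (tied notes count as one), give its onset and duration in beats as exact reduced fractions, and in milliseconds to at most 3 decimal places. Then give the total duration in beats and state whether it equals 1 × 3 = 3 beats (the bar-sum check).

1) 0.0ms=0b +957.447ms=3/2b
2) 957.447ms=3/2b +478.723ms=3/4b
3) 1436.17ms=9/4b +478.723ms=3/4b
Σ=3b of 3 (94bpm 3/4) — PASS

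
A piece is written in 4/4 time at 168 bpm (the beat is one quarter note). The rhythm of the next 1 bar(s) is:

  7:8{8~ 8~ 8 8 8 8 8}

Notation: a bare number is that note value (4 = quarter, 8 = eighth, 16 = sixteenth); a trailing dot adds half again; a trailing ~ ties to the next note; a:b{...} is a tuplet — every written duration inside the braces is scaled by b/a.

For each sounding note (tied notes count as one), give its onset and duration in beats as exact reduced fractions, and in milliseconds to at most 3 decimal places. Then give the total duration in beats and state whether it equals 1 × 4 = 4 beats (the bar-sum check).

1) 0.0ms=0b +612.245ms=12/7b
2) 612.245ms=12/7b +204.082ms=4/7b
3) 816.327ms=16/7b +204.082ms=4/7b
4) 1020.408ms=20/7b +204.082ms=4/7b
5) 1224.49ms=24/7b +204.082ms=4/7b
Σ=4b of 4 (168bpm 4/4) — PASS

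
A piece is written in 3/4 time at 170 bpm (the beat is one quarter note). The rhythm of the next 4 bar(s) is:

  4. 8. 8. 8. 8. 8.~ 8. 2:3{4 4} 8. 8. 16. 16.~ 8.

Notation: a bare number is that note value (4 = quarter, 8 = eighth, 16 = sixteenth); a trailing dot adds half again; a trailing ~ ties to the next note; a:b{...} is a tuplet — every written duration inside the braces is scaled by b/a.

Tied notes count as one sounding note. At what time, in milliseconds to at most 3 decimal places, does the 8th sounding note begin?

1. 0.0ms @ 0 + 529.412ms (3/2)
2. 529.412ms @ 3/2 + 264.706ms (3/4)
3. 794.118ms @ 9/4 + 264.706ms (3/4)
4. 1058.824ms @ 3 + 264.706ms (3/4)
5. 1323.529ms @ 15/4 + 264.706ms (3/4)
6. 1588.235ms @ 9/2 + 529.412ms (3/2)
7. 2117.647ms @ 6 + 529.412ms (3/2)
8. 2647.059ms @ 15/2 + 529.412ms (3/2)
9. 3176.471ms @ 9 + 264.706ms (3/4)
10. 3441.176ms @ 39/4 + 264.706ms (3/4)
11. 3705.882ms @ 21/2 + 132.353ms (3/8)
12. 3838.235ms @ 87/8 + 397.059ms (9/8)

note 8 onset = 15/2b = 2647.059ms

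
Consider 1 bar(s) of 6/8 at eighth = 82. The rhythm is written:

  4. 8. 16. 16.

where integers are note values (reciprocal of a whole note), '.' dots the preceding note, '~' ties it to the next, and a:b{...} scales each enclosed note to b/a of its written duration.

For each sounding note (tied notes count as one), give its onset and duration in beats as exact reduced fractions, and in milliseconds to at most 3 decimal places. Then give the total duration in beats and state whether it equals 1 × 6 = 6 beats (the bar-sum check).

1) 0.0ms=0b +2195.122ms=3b
2) 2195.122ms=3b +1097.561ms=3/2b
3) 3292.683ms=9/2b +548.78ms=3/4b
4) 3841.463ms=21/4b +548.78ms=3/4b
Σ=6b of 6 (82bpm 6/8) — PASS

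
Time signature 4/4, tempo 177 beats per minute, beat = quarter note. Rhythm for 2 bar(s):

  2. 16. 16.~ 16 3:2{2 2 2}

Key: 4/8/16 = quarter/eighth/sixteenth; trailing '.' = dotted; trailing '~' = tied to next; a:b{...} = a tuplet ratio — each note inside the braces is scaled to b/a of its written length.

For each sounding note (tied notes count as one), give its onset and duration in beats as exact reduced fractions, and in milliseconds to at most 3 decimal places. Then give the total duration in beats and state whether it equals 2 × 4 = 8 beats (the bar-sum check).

1) 0.0ms=0b +1016.949ms=3b
2) 1016.949ms=3b +127.119ms=3/8b
3) 1144.068ms=27/8b +211.864ms=5/8b
4) 1355.932ms=4b +451.977ms=4/3b
5) 1807.91ms=16/3b +451.977ms=4/3b
6) 2259.887ms=20/3b +451.977ms=4/3b
Σ=8b of 8 (177bpm 4/4) — PASS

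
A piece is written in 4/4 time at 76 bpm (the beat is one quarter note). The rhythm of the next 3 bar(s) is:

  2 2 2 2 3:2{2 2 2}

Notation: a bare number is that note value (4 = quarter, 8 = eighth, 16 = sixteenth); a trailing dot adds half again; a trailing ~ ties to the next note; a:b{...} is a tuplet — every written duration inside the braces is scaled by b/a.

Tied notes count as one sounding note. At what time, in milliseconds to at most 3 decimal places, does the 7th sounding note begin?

note 7 onset = 32/3b = 8421.053ms

1. 0.0ms @ 0 + 1578.947ms (2)
2. 1578.947ms @ 2 + 1578.947ms (2)
3. 3157.895ms @ 4 + 1578.947ms (2)
4. 4736.842ms @ 6 + 1578.947ms (2)
5. 6315.789ms @ 8 + 1052.632ms (4/3)
6. 7368.421ms @ 28/3 + 1052.632ms (4/3)
7. 8421.053ms @ 32/3 + 1052.632ms (4/3)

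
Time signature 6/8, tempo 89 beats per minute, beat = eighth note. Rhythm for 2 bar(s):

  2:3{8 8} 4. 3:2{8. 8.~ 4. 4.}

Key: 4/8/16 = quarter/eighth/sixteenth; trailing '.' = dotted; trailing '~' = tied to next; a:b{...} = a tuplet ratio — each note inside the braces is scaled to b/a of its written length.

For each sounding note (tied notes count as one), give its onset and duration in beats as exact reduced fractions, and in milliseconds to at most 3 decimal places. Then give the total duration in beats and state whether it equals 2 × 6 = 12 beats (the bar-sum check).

1) 0.0ms=0b +1011.236ms=3/2b
2) 1011.236ms=3/2b +1011.236ms=3/2b
3) 2022.472ms=3b +2022.472ms=3b
4) 4044.944ms=6b +674.157ms=1b
5) 4719.101ms=7b +2022.472ms=3b
6) 6741.573ms=10b +1348.315ms=2b
Σ=12b of 12 (89bpm 6/8) — PASS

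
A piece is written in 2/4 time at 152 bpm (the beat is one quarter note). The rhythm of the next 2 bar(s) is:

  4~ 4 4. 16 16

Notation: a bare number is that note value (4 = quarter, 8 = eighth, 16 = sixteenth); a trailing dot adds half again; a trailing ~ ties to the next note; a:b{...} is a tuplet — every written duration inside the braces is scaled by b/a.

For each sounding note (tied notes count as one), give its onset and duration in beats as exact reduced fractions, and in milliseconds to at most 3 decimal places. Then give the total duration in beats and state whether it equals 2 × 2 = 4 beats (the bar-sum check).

1) 0.0ms=0b +789.474ms=2b
2) 789.474ms=2b +592.105ms=3/2b
3) 1381.579ms=7/2b +98.684ms=1/4b
4) 1480.263ms=15/4b +98.684ms=1/4b
Σ=4b of 4 (152bpm 2/4) — PASS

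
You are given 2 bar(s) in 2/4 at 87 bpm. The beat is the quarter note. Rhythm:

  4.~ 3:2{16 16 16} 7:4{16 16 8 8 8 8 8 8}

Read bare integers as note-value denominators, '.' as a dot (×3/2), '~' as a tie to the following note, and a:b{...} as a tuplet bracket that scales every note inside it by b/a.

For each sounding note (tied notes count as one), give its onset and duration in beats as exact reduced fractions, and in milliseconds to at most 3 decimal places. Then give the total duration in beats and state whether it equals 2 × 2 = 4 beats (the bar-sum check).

1) 0.0ms=0b +1149.425ms=5/3b
2) 1149.425ms=5/3b +114.943ms=1/6b
3) 1264.368ms=11/6b +114.943ms=1/6b
4) 1379.31ms=2b +98.522ms=1/7b
5) 1477.833ms=15/7b +98.522ms=1/7b
6) 1576.355ms=16/7b +197.044ms=2/7b
7) 1773.399ms=18/7b +197.044ms=2/7b
8) 1970.443ms=20/7b +197.044ms=2/7b
9) 2167.488ms=22/7b +197.044ms=2/7b
10) 2364.532ms=24/7b +197.044ms=2/7b
11) 2561.576ms=26/7b +197.044ms=2/7b
Σ=4b of 4 (87bpm 2/4) — PASS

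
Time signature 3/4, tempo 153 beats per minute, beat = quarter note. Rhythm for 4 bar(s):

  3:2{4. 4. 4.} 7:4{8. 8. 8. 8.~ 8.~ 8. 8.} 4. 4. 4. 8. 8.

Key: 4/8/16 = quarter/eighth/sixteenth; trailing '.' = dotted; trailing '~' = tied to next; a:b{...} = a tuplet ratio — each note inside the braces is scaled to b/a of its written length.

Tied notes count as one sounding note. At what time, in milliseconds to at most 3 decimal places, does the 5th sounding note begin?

1. 0.0ms @ 0 + 392.157ms (1)
2. 392.157ms @ 1 + 392.157ms (1)
3. 784.314ms @ 2 + 392.157ms (1)
4. 1176.471ms @ 3 + 168.067ms (3/7)
5. 1344.538ms @ 24/7 + 168.067ms (3/7)
6. 1512.605ms @ 27/7 + 168.067ms (3/7)
7. 1680.672ms @ 30/7 + 504.202ms (9/7)
8. 2184.874ms @ 39/7 + 168.067ms (3/7)
9. 2352.941ms @ 6 + 588.235ms (3/2)
10. 2941.176ms @ 15/2 + 588.235ms (3/2)
11. 3529.412ms @ 9 + 588.235ms (3/2)
12. 4117.647ms @ 21/2 + 294.118ms (3/4)
13. 4411.765ms @ 45/4 + 294.118ms (3/4)

note 5 onset = 24/7b = 1344.538ms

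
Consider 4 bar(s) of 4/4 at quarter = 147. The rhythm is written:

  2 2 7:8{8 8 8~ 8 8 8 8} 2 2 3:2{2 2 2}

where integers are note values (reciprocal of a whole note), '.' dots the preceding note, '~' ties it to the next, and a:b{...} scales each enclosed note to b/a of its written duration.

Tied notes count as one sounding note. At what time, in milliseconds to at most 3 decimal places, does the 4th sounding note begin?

1. 0.0ms @ 0 + 816.327ms (2)
2. 816.327ms @ 2 + 816.327ms (2)
3. 1632.653ms @ 4 + 233.236ms (4/7)
4. 1865.889ms @ 32/7 + 233.236ms (4/7)
5. 2099.125ms @ 36/7 + 466.472ms (8/7)
6. 2565.598ms @ 44/7 + 233.236ms (4/7)
7. 2798.834ms @ 48/7 + 233.236ms (4/7)
8. 3032.07ms @ 52/7 + 233.236ms (4/7)
9. 3265.306ms @ 8 + 816.327ms (2)
10. 4081.633ms @ 10 + 816.327ms (2)
11. 4897.959ms @ 12 + 544.218ms (4/3)
12. 5442.177ms @ 40/3 + 544.218ms (4/3)
13. 5986.395ms @ 44/3 + 544.218ms (4/3)

note 4 onset = 32/7b = 1865.889ms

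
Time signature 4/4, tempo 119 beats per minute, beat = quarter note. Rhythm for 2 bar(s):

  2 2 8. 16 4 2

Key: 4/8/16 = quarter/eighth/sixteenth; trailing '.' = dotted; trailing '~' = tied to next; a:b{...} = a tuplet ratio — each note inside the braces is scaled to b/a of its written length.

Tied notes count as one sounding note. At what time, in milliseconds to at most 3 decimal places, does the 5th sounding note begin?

note 5 onset = 5b = 2521.008ms

1. 0.0ms @ 0 + 1008.403ms (2)
2. 1008.403ms @ 2 + 1008.403ms (2)
3. 2016.807ms @ 4 + 378.151ms (3/4)
4. 2394.958ms @ 19/4 + 126.05ms (1/4)
5. 2521.008ms @ 5 + 504.202ms (1)
6. 3025.21ms @ 6 + 1008.403ms (2)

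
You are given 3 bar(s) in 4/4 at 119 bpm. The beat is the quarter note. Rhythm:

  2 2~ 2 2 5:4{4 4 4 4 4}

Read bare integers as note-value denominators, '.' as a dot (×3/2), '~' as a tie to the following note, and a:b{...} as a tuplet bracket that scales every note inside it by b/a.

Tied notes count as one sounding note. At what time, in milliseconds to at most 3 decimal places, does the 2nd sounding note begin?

1. 0.0ms @ 0 + 1008.403ms (2)
2. 1008.403ms @ 2 + 2016.807ms (4)
3. 3025.21ms @ 6 + 1008.403ms (2)
4. 4033.613ms @ 8 + 403.361ms (4/5)
5. 4436.975ms @ 44/5 + 403.361ms (4/5)
6. 4840.336ms @ 48/5 + 403.361ms (4/5)
7. 5243.697ms @ 52/5 + 403.361ms (4/5)
8. 5647.059ms @ 56/5 + 403.361ms (4/5)

note 2 onset = 2b = 1008.403ms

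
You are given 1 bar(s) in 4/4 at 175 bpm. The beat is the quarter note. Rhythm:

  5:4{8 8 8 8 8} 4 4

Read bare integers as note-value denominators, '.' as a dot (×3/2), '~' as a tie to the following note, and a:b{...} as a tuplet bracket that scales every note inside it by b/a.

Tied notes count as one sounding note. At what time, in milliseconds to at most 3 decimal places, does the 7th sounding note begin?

1. 0.0ms @ 0 + 137.143ms (2/5)
2. 137.143ms @ 2/5 + 137.143ms (2/5)
3. 274.286ms @ 4/5 + 137.143ms (2/5)
4. 411.429ms @ 6/5 + 137.143ms (2/5)
5. 548.571ms @ 8/5 + 137.143ms (2/5)
6. 685.714ms @ 2 + 342.857ms (1)
7. 1028.571ms @ 3 + 342.857ms (1)

note 7 onset = 3b = 1028.571ms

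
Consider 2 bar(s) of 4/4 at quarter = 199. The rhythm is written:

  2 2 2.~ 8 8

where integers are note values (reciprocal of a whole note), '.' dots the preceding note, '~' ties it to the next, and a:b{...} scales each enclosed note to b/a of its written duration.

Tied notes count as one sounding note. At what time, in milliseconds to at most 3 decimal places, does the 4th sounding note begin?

note 4 onset = 15/2b = 2261.307ms

1. 0.0ms @ 0 + 603.015ms (2)
2. 603.015ms @ 2 + 603.015ms (2)
3. 1206.03ms @ 4 + 1055.276ms (7/2)
4. 2261.307ms @ 15/2 + 150.754ms (1/2)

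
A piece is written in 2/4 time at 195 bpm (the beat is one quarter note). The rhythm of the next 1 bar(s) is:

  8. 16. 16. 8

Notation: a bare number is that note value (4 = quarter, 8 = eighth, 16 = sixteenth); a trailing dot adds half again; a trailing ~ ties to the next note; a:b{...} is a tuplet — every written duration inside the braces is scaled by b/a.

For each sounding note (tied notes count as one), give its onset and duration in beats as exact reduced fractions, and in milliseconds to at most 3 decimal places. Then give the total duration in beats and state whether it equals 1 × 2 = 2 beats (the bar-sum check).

1) 0.0ms=0b +230.769ms=3/4b
2) 230.769ms=3/4b +115.385ms=3/8b
3) 346.154ms=9/8b +115.385ms=3/8b
4) 461.538ms=3/2b +153.846ms=1/2b
Σ=2b of 2 (195bpm 2/4) — PASS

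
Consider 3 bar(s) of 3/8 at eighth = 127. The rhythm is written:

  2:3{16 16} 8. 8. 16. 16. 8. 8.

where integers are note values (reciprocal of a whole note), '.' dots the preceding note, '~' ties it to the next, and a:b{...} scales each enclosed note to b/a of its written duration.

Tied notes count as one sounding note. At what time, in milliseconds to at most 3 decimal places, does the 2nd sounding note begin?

1. 0.0ms @ 0 + 354.331ms (3/4)
2. 354.331ms @ 3/4 + 354.331ms (3/4)
3. 708.661ms @ 3/2 + 708.661ms (3/2)
4. 1417.323ms @ 3 + 708.661ms (3/2)
5. 2125.984ms @ 9/2 + 354.331ms (3/4)
6. 2480.315ms @ 21/4 + 354.331ms (3/4)
7. 2834.646ms @ 6 + 708.661ms (3/2)
8. 3543.307ms @ 15/2 + 708.661ms (3/2)

note 2 onset = 3/4b = 354.331ms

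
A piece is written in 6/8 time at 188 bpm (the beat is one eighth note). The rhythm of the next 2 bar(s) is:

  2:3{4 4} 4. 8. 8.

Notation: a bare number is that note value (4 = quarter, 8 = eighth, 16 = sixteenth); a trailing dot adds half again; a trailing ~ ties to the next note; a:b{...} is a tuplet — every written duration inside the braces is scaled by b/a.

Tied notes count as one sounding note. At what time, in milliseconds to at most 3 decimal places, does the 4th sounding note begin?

note 4 onset = 9b = 2872.34ms

1. 0.0ms @ 0 + 957.447ms (3)
2. 957.447ms @ 3 + 957.447ms (3)
3. 1914.894ms @ 6 + 957.447ms (3)
4. 2872.34ms @ 9 + 478.723ms (3/2)
5. 3351.064ms @ 21/2 + 478.723ms (3/2)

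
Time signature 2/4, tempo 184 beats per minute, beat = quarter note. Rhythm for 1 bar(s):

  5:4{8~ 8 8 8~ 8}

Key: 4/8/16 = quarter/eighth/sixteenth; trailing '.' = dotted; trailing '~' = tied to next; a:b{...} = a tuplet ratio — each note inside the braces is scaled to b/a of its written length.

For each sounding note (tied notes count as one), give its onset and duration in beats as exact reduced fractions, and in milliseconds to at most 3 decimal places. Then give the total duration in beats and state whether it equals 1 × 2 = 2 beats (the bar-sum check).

1) 0.0ms=0b +260.87ms=4/5b
2) 260.87ms=4/5b +130.435ms=2/5b
3) 391.304ms=6/5b +260.87ms=4/5b
Σ=2b of 2 (184bpm 2/4) — PASS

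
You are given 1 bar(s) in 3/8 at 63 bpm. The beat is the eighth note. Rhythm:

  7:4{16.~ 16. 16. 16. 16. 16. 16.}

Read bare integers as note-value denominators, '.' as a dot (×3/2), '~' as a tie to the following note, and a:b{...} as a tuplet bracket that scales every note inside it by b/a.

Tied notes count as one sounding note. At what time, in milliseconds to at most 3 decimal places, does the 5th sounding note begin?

1. 0.0ms @ 0 + 816.327ms (6/7)
2. 816.327ms @ 6/7 + 408.163ms (3/7)
3. 1224.49ms @ 9/7 + 408.163ms (3/7)
4. 1632.653ms @ 12/7 + 408.163ms (3/7)
5. 2040.816ms @ 15/7 + 408.163ms (3/7)
6. 2448.98ms @ 18/7 + 408.163ms (3/7)

note 5 onset = 15/7b = 2040.816ms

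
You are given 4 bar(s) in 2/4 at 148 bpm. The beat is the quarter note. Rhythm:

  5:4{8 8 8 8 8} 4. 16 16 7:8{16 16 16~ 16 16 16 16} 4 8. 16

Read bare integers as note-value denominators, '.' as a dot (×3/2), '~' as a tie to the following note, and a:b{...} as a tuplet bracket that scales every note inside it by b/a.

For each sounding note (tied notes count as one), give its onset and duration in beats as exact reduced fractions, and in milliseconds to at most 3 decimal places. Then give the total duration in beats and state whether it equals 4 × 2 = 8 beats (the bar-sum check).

1) 0.0ms=0b +162.162ms=2/5b
2) 162.162ms=2/5b +162.162ms=2/5b
3) 324.324ms=4/5b +162.162ms=2/5b
4) 486.486ms=6/5b +162.162ms=2/5b
5) 648.649ms=8/5b +162.162ms=2/5b
6) 810.811ms=2b +608.108ms=3/2b
7) 1418.919ms=7/2b +101.351ms=1/4b
8) 1520.27ms=15/4b +101.351ms=1/4b
9) 1621.622ms=4b +115.83ms=2/7b
10) 1737.452ms=30/7b +115.83ms=2/7b
11) 1853.282ms=32/7b +231.66ms=4/7b
12) 2084.942ms=36/7b +115.83ms=2/7b
13) 2200.772ms=38/7b +115.83ms=2/7b
14) 2316.602ms=40/7b +115.83ms=2/7b
15) 2432.432ms=6b +405.405ms=1b
16) 2837.838ms=7b +304.054ms=3/4b
17) 3141.892ms=31/4b +101.351ms=1/4b
Σ=8b of 8 (148bpm 2/4) — PASS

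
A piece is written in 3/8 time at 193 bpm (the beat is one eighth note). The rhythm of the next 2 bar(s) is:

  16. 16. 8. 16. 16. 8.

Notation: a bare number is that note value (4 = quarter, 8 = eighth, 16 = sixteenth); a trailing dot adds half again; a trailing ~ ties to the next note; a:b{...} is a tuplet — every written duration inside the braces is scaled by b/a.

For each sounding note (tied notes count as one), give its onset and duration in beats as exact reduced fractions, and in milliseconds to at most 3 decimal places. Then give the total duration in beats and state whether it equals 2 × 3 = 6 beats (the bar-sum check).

1) 0.0ms=0b +233.161ms=3/4b
2) 233.161ms=3/4b +233.161ms=3/4b
3) 466.321ms=3/2b +466.321ms=3/2b
4) 932.642ms=3b +233.161ms=3/4b
5) 1165.803ms=15/4b +233.161ms=3/4b
6) 1398.964ms=9/2b +466.321ms=3/2b
Σ=6b of 6 (193bpm 3/8) — PASS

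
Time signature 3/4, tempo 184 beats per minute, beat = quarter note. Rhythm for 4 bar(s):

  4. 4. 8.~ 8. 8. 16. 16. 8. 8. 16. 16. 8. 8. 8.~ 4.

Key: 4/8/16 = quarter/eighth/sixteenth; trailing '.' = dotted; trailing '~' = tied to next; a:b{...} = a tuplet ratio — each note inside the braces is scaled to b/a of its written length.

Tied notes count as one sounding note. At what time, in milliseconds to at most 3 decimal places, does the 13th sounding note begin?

1. 0.0ms @ 0 + 489.13ms (3/2)
2. 489.13ms @ 3/2 + 489.13ms (3/2)
3. 978.261ms @ 3 + 489.13ms (3/2)
4. 1467.391ms @ 9/2 + 244.565ms (3/4)
5. 1711.957ms @ 21/4 + 122.283ms (3/8)
6. 1834.239ms @ 45/8 + 122.283ms (3/8)
7. 1956.522ms @ 6 + 244.565ms (3/4)
8. 2201.087ms @ 27/4 + 244.565ms (3/4)
9. 2445.652ms @ 15/2 + 122.283ms (3/8)
10. 2567.935ms @ 63/8 + 122.283ms (3/8)
11. 2690.217ms @ 33/4 + 244.565ms (3/4)
12. 2934.783ms @ 9 + 244.565ms (3/4)
13. 3179.348ms @ 39/4 + 733.696ms (9/4)

note 13 onset = 39/4b = 3179.348ms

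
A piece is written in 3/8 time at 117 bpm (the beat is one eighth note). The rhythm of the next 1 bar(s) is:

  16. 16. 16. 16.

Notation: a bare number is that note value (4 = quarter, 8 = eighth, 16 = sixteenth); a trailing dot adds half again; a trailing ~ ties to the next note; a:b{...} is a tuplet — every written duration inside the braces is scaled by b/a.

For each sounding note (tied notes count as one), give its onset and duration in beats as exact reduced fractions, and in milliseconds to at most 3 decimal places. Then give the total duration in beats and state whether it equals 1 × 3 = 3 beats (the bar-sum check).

1) 0.0ms=0b +384.615ms=3/4b
2) 384.615ms=3/4b +384.615ms=3/4b
3) 769.231ms=3/2b +384.615ms=3/4b
4) 1153.846ms=9/4b +384.615ms=3/4b
Σ=3b of 3 (117bpm 3/8) — PASS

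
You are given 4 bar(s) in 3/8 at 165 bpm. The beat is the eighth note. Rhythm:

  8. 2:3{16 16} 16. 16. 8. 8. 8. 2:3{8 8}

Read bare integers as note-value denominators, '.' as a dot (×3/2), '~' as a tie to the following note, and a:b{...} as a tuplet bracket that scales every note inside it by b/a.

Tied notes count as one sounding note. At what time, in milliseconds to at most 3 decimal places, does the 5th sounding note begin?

note 5 onset = 15/4b = 1363.636ms

1. 0.0ms @ 0 + 545.455ms (3/2)
2. 545.455ms @ 3/2 + 272.727ms (3/4)
3. 818.182ms @ 9/4 + 272.727ms (3/4)
4. 1090.909ms @ 3 + 272.727ms (3/4)
5. 1363.636ms @ 15/4 + 272.727ms (3/4)
6. 1636.364ms @ 9/2 + 545.455ms (3/2)
7. 2181.818ms @ 6 + 545.455ms (3/2)
8. 2727.273ms @ 15/2 + 545.455ms (3/2)
9. 3272.727ms @ 9 + 545.455ms (3/2)
10. 3818.182ms @ 21/2 + 545.455ms (3/2)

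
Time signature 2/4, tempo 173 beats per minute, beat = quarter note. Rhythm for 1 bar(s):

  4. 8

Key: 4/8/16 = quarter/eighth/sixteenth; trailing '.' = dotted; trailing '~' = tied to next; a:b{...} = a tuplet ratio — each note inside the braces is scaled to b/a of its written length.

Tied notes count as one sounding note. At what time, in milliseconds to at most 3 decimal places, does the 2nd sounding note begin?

note 2 onset = 3/2b = 520.231ms

1. 0.0ms @ 0 + 520.231ms (3/2)
2. 520.231ms @ 3/2 + 173.41ms (1/2)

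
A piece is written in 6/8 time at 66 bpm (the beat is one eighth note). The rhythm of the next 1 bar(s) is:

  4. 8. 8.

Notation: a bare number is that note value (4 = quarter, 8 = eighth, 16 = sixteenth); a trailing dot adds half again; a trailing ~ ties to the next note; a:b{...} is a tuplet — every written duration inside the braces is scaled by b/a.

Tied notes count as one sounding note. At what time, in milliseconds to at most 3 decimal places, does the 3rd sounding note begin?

note 3 onset = 9/2b = 4090.909ms

1. 0.0ms @ 0 + 2727.273ms (3)
2. 2727.273ms @ 3 + 1363.636ms (3/2)
3. 4090.909ms @ 9/2 + 1363.636ms (3/2)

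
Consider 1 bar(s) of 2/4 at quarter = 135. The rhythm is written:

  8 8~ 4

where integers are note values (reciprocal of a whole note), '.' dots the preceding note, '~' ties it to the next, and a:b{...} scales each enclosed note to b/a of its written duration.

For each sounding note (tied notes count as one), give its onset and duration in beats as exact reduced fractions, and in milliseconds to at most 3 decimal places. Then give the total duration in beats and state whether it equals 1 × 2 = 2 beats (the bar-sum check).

1) 0.0ms=0b +222.222ms=1/2b
2) 222.222ms=1/2b +666.667ms=3/2b
Σ=2b of 2 (135bpm 2/4) — PASS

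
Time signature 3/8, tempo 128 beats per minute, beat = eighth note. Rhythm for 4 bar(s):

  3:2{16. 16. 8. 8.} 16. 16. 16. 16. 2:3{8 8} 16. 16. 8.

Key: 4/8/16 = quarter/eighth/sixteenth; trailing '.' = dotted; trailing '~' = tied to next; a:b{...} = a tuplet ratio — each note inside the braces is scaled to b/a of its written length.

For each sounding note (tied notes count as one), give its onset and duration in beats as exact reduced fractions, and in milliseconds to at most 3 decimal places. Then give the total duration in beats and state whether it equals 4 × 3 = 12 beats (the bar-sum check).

1) 0.0ms=0b +234.375ms=1/2b
2) 234.375ms=1/2b +234.375ms=1/2b
3) 468.75ms=1b +468.75ms=1b
4) 937.5ms=2b +468.75ms=1b
5) 1406.25ms=3b +351.562ms=3/4b
6) 1757.812ms=15/4b +351.562ms=3/4b
7) 2109.375ms=9/2b +351.562ms=3/4b
8) 2460.938ms=21/4b +351.562ms=3/4b
9) 2812.5ms=6b +703.125ms=3/2b
10) 3515.625ms=15/2b +703.125ms=3/2b
11) 4218.75ms=9b +351.562ms=3/4b
12) 4570.312ms=39/4b +351.562ms=3/4b
13) 4921.875ms=21/2b +703.125ms=3/2b
Σ=12b of 12 (128bpm 3/8) — PASS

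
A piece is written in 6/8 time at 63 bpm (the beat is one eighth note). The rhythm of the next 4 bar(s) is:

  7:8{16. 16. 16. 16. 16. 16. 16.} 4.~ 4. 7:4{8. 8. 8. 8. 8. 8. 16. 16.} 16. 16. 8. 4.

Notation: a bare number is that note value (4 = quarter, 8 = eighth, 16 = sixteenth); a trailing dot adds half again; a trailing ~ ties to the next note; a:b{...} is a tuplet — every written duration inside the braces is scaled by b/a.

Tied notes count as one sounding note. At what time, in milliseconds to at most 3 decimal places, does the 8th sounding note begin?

note 8 onset = 6b = 5714.286ms

1. 0.0ms @ 0 + 816.327ms (6/7)
2. 816.327ms @ 6/7 + 816.327ms (6/7)
3. 1632.653ms @ 12/7 + 816.327ms (6/7)
4. 2448.98ms @ 18/7 + 816.327ms (6/7)
5. 3265.306ms @ 24/7 + 816.327ms (6/7)
6. 4081.633ms @ 30/7 + 816.327ms (6/7)
7. 4897.959ms @ 36/7 + 816.327ms (6/7)
8. 5714.286ms @ 6 + 5714.286ms (6)
9. 11428.571ms @ 12 + 816.327ms (6/7)
10. 12244.898ms @ 90/7 + 816.327ms (6/7)
11. 13061.224ms @ 96/7 + 816.327ms (6/7)
12. 13877.551ms @ 102/7 + 816.327ms (6/7)
13. 14693.878ms @ 108/7 + 816.327ms (6/7)
14. 15510.204ms @ 114/7 + 816.327ms (6/7)
15. 16326.531ms @ 120/7 + 408.163ms (3/7)
16. 16734.694ms @ 123/7 + 408.163ms (3/7)
17. 17142.857ms @ 18 + 714.286ms (3/4)
18. 17857.143ms @ 75/4 + 714.286ms (3/4)
19. 18571.429ms @ 39/2 + 1428.571ms (3/2)
20. 20000.0ms @ 21 + 2857.143ms (3)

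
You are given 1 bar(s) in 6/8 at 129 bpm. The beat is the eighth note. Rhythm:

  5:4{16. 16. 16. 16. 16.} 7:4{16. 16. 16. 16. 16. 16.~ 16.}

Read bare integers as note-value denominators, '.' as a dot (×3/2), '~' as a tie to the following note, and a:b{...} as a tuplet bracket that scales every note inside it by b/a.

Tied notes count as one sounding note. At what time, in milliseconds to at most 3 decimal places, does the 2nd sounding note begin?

note 2 onset = 3/5b = 279.07ms

1. 0.0ms @ 0 + 279.07ms (3/5)
2. 279.07ms @ 3/5 + 279.07ms (3/5)
3. 558.14ms @ 6/5 + 279.07ms (3/5)
4. 837.209ms @ 9/5 + 279.07ms (3/5)
5. 1116.279ms @ 12/5 + 279.07ms (3/5)
6. 1395.349ms @ 3 + 199.336ms (3/7)
7. 1594.684ms @ 24/7 + 199.336ms (3/7)
8. 1794.02ms @ 27/7 + 199.336ms (3/7)
9. 1993.355ms @ 30/7 + 199.336ms (3/7)
10. 2192.691ms @ 33/7 + 199.336ms (3/7)
11. 2392.027ms @ 36/7 + 398.671ms (6/7)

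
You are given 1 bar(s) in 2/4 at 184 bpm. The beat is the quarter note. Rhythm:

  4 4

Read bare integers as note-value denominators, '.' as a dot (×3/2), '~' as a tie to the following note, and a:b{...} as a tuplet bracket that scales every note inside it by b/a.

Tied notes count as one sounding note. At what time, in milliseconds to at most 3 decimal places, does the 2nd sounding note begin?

1. 0.0ms @ 0 + 326.087ms (1)
2. 326.087ms @ 1 + 326.087ms (1)

note 2 onset = 1b = 326.087ms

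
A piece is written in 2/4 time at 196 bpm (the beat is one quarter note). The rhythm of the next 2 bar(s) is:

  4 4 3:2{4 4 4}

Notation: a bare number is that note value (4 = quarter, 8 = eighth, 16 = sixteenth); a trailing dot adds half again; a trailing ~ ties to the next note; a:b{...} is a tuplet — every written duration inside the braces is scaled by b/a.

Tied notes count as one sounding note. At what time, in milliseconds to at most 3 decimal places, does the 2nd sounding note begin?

note 2 onset = 1b = 306.122ms

1. 0.0ms @ 0 + 306.122ms (1)
2. 306.122ms @ 1 + 306.122ms (1)
3. 612.245ms @ 2 + 204.082ms (2/3)
4. 816.327ms @ 8/3 + 204.082ms (2/3)
5. 1020.408ms @ 10/3 + 204.082ms (2/3)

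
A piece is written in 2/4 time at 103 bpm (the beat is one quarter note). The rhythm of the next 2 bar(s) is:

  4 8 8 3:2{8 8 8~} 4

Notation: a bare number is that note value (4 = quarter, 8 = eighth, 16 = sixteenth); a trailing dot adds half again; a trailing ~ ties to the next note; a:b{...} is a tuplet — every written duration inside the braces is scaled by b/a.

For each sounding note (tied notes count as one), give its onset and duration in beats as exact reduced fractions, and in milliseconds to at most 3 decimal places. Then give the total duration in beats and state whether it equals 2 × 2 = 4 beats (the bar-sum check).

1) 0.0ms=0b +582.524ms=1b
2) 582.524ms=1b +291.262ms=1/2b
3) 873.786ms=3/2b +291.262ms=1/2b
4) 1165.049ms=2b +194.175ms=1/3b
5) 1359.223ms=7/3b +194.175ms=1/3b
6) 1553.398ms=8/3b +776.699ms=4/3b
Σ=4b of 4 (103bpm 2/4) — PASS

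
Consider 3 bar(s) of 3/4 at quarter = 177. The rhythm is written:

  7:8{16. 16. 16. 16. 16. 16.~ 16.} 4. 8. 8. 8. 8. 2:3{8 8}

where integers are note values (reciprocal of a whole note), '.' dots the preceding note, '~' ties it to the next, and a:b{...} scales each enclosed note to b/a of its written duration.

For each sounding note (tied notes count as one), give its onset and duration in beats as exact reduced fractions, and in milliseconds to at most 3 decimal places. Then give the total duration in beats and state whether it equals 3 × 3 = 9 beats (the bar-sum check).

1) 0.0ms=0b +145.278ms=3/7b
2) 145.278ms=3/7b +145.278ms=3/7b
3) 290.557ms=6/7b +145.278ms=3/7b
4) 435.835ms=9/7b +145.278ms=3/7b
5) 581.114ms=12/7b +145.278ms=3/7b
6) 726.392ms=15/7b +290.557ms=6/7b
7) 1016.949ms=3b +508.475ms=3/2b
8) 1525.424ms=9/2b +254.237ms=3/4b
9) 1779.661ms=21/4b +254.237ms=3/4b
10) 2033.898ms=6b +254.237ms=3/4b
11) 2288.136ms=27/4b +254.237ms=3/4b
12) 2542.373ms=15/2b +254.237ms=3/4b
13) 2796.61ms=33/4b +254.237ms=3/4b
Σ=9b of 9 (177bpm 3/4) — PASS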